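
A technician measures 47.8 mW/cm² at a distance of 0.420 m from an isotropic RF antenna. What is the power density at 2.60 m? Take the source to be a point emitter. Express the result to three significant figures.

1.25 mW/cm²

Intensity scales as (d₁/d₂)², so the rate at 2.60 m is
(0.420/2.60)² = 0.02609, so 47.8 × 0.02609 = 1.247 mW/cm².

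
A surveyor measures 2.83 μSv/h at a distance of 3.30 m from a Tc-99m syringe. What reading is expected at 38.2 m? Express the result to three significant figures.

0.0211 μSv/h

By the inverse-square law, the rate at 38.2 m is
(3.30/38.2)² = 0.007463, so 2.83 × 0.007463 = 0.02112 μSv/h.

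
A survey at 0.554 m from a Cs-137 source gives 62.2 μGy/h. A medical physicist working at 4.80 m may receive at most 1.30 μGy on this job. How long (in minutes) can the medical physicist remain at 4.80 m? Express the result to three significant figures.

Intensity scales as (d₁/d₂)², so rate at 4.80 m:
(0.554/4.80)² = 0.01332, so 62.2 × 0.01332 = 0.8285 μGy/h.
Stay time = 1.30 μGy ÷ 0.8285 μGy/h = 1.569 h = 94.14 min.

94.1 min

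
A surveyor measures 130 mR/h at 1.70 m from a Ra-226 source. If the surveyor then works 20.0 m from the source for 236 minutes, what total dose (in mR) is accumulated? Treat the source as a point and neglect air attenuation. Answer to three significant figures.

Using I₁d₁² = I₂d₂², rate at 20.0 m:
(1.70/20.0)² = 0.007225, so 130 × 0.007225 = 0.9392 mR/h.
Dose = rate × time = 0.9392 mR/h × 3.933 h = 3.694 mR.

3.69 mR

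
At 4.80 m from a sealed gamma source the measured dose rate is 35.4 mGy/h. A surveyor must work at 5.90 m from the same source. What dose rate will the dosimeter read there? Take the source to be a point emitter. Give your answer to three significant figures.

23.4 mGy/h

Intensity scales as (d₁/d₂)², so scaling from 4.80 m to 5.90 m:
35.4 × (4.80/5.90)² = 35.4 × 0.6619 = 23.43 mGy/h.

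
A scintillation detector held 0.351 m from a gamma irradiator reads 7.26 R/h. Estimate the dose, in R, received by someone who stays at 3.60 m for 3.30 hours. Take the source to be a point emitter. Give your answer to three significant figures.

Intensity scales as (d₁/d₂)², so rate at 3.60 m:
7.26 × (0.351/3.60)² = 7.26 × 0.009506 = 0.06901 R/h.
Dose = rate × time = 0.06901 R/h × 3.300 h = 0.2277 R.

0.228 R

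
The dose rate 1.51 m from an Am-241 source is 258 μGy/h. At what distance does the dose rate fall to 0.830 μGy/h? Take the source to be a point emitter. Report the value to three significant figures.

Applying the 1/r² law, d₂ = d₁·√(I₁/I₂).
I₁/I₂ = 258/0.830 = 310.8, so d₂ = 1.51 × √310.8 = 26.62 m.

26.6 m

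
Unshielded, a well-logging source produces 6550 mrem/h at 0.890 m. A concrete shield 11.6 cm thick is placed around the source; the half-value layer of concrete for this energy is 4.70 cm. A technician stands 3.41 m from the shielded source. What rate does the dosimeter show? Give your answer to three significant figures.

80.6 mrem/h

Distance alone: 6550 × (0.890/3.41)² = 6550 × 0.06812 = 446.2 mrem/h.
Shield: 11.6/4.70 = 2.468 half-value layers → attenuation 2^(−2.468) = 0.1807.
Combined: 446.2 × 0.1807 = 80.63 mrem/h.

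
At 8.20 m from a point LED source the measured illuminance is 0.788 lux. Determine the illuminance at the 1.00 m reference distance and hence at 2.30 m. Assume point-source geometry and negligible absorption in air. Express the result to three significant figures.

Intensity scales as (d₁/d₂)², so
At 1.00 m: (8.20/1.00)² = 67.24, so 0.788 × 67.24 = 52.99 lux
At 2.30 m: 52.99 × (1.00/2.30)² = 52.99 × 0.1890 = 10.02 lux.

53.0 lux; 10.0 lux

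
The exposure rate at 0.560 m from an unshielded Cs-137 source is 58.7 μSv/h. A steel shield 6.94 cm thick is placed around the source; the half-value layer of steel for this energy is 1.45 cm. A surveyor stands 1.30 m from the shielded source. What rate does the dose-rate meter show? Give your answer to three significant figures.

0.395 μSv/h

Distance alone: (0.560/1.30)² = 0.1856, so 58.7 × 0.1856 = 10.89 μSv/h.
Shield: 6.94/1.45 = 4.786 half-value layers → attenuation 2^(−4.786) = 0.03625.
Combined: 10.89 × 0.03625 = 0.3948 μSv/h.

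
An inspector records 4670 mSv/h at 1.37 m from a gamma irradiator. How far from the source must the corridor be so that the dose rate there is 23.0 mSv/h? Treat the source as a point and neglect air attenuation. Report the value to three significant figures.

Using I₁d₁² = I₂d₂², d₂ = d₁·√(I₁/I₂).
I₁/I₂ = 4670/23.0 = 203.0, so d₂ = 1.37 × √203.0 = 19.52 m.

19.5 m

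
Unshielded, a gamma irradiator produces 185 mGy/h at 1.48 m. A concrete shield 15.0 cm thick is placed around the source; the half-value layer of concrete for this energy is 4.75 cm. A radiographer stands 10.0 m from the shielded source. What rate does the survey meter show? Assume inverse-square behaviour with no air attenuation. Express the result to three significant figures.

Distance alone: 185 × (1.48/10.0)² = 185 × 0.02190 = 4.051 mGy/h.
Shield: 15.0/4.75 = 3.158 half-value layers → attenuation 2^(−3.158) = 0.1120.
Combined: 4.051 × 0.1120 = 0.4537 mGy/h.

0.454 mGy/h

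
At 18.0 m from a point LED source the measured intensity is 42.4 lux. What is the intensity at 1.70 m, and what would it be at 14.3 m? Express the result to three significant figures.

Using I₁d₁² = I₂d₂²,
At 1.70 m: 42.4 × (18.0/1.70)² = 42.4 × 112.1 = 4753 lux
At 14.3 m: 4753 × (1.70/14.3)² = 4753 × 0.01413 = 67.16 lux.

4750 lux; 67.2 lux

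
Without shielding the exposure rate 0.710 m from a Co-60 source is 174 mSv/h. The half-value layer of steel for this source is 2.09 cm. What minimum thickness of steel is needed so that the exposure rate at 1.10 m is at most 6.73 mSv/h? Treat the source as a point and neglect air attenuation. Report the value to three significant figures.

7.17 cm

At 1.10 m, distance alone gives (0.710/1.10)² = 0.4166, so 174 × 0.4166 = 72.49 mSv/h.
Further attenuation needed: 72.49/6.73 = 10.77.
n = log₂(10.77) = 3.429 half-value layers.
Thickness = 3.429 × 2.09 cm = 7.167 cm.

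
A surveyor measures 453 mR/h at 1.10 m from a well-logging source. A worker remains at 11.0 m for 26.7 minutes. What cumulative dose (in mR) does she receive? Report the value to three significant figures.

2.02 mR

Since intensity falls as 1/r², rate at 11.0 m:
(1.10/11.0)² = 0.01000, so 453 × 0.01000 = 4.530 mR/h.
Dose = rate × time = 4.530 mR/h × 0.4450 h = 2.016 mR.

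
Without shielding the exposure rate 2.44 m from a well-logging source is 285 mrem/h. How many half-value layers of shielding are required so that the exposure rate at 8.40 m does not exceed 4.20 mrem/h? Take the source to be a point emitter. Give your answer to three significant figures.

2.52 half-value layers

At 8.40 m, distance alone gives 285 × (2.44/8.40)² = 285 × 0.08438 = 24.05 mrem/h.
Further attenuation needed: 24.05/4.20 = 5.726.
n = log₂(5.726) = 2.518 half-value layers.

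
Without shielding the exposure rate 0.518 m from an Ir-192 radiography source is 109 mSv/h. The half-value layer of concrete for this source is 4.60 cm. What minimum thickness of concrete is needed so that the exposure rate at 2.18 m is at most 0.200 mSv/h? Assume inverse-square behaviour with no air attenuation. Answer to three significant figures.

22.7 cm

At 2.18 m, distance alone gives 109 × (0.518/2.18)² = 109 × 0.05646 = 6.154 mSv/h.
Further attenuation needed: 6.154/0.200 = 30.77.
n = log₂(30.77) = 4.943 half-value layers.
Thickness = 4.943 × 4.60 cm = 22.74 cm.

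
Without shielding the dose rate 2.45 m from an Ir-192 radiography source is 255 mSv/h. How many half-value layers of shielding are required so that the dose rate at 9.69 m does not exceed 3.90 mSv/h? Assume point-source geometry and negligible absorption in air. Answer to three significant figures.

2.06 half-value layers

At 9.69 m, distance alone gives (2.45/9.69)² = 0.06393, so 255 × 0.06393 = 16.30 mSv/h.
Further attenuation needed: 16.30/3.90 = 4.179.
n = log₂(4.179) = 2.063 half-value layers.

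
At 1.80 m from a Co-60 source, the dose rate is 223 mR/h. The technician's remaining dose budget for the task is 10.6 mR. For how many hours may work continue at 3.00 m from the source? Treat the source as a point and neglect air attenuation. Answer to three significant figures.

Applying the 1/r² law, rate at 3.00 m:
223 × (1.80/3.00)² = 223 × 0.3600 = 80.28 mR/h.
Stay time = 10.6 mR ÷ 80.28 mR/h = 0.1320 h.

0.132 h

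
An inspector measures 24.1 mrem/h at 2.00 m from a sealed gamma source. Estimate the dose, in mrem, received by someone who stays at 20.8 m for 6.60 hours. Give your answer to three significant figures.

1.47 mrem

Using I₁d₁² = I₂d₂², rate at 20.8 m:
24.1 × (2.00/20.8)² = 24.1 × 0.009246 = 0.2228 mrem/h.
Dose = rate × time = 0.2228 mrem/h × 6.600 h = 1.470 mrem.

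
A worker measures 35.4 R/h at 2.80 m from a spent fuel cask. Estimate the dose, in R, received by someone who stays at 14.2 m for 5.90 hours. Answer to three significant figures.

Using I₁d₁² = I₂d₂², rate at 14.2 m:
(2.80/14.2)² = 0.03888, so 35.4 × 0.03888 = 1.376 R/h.
Dose = rate × time = 1.376 R/h × 5.900 h = 8.118 R.

8.12 R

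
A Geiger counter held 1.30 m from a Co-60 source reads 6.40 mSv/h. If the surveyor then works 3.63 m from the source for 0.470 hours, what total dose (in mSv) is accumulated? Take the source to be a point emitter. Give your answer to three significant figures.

By the inverse-square law, rate at 3.63 m:
(1.30/3.63)² = 0.1283, so 6.40 × 0.1283 = 0.8211 mSv/h.
Dose = rate × time = 0.8211 mSv/h × 0.4700 h = 0.3859 mSv.

0.386 mSv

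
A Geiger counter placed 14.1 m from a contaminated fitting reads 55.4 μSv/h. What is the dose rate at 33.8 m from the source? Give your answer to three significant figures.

9.64 μSv/h

Applying the 1/r² law, scaling from 14.1 m to 33.8 m:
(14.1/33.8)² = 0.1740, so 55.4 × 0.1740 = 9.640 μSv/h.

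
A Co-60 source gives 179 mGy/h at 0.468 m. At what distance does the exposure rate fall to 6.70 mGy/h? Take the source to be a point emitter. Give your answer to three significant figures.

Using I₁d₁² = I₂d₂², d₂ = d₁·√(I₁/I₂).
I₁/I₂ = 179/6.70 = 26.72, so d₂ = 0.468 × √26.72 = 2.419 m.

2.42 m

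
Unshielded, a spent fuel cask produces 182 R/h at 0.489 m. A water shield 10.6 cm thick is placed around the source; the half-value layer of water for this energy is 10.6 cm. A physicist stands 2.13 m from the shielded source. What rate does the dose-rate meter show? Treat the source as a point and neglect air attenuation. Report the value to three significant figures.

4.80 R/h

Distance alone: 182 × (0.489/2.13)² = 182 × 0.05271 = 9.593 R/h.
Shield: 10.6/10.6 = 1.000 half-value layers → attenuation 2^(−1.000) = 0.5000.
Combined: 9.593 × 0.5000 = 4.796 R/h.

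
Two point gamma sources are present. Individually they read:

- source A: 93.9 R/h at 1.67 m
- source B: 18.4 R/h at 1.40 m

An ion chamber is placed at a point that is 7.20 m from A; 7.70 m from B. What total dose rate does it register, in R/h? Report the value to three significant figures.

Each source contributes Iᵢ·(dᵢ/rᵢ)²; contributions add.
A: 93.9 × (1.67/7.20)² = 5.052 R/h
B: 18.4 × (1.40/7.70)² = 0.6083 R/h
Total = 5.052 + 0.6083 = 5.660 R/h.

5.66 R/h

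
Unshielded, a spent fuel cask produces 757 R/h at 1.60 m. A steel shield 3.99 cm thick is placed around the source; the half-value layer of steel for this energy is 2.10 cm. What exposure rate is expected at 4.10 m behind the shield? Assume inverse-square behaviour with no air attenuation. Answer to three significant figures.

30.9 R/h

Distance alone: (1.60/4.10)² = 0.1523, so 757 × 0.1523 = 115.3 R/h.
Shield: 3.99/2.10 = 1.900 half-value layers → attenuation 2^(−1.900) = 0.2679.
Combined: 115.3 × 0.2679 = 30.89 R/h.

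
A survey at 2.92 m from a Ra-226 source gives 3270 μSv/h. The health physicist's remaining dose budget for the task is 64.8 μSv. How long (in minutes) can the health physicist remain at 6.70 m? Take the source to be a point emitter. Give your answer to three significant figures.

6.26 min

Since intensity falls as 1/r², rate at 6.70 m:
(2.92/6.70)² = 0.1899, so 3270 × 0.1899 = 621.0 μSv/h.
Stay time = 64.8 μSv ÷ 621.0 μSv/h = 0.1043 h = 6.258 min.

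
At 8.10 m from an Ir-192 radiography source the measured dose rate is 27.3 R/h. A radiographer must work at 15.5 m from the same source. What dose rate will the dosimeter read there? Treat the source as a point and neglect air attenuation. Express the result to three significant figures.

7.46 R/h

Using I₁d₁² = I₂d₂², scaling from 8.10 m to 15.5 m:
27.3 × (8.10/15.5)² = 27.3 × 0.2731 = 7.456 R/h.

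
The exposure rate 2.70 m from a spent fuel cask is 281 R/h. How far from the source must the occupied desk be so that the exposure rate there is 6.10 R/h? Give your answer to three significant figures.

Using I₁d₁² = I₂d₂², d₂ = d₁·√(I₁/I₂).
I₁/I₂ = 281/6.10 = 46.07, so d₂ = 2.70 × √46.07 = 18.33 m.

18.3 m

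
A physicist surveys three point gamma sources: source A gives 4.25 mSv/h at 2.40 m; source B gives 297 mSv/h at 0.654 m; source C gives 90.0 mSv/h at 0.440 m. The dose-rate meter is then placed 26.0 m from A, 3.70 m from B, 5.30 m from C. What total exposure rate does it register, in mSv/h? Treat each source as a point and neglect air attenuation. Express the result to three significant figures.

9.94 mSv/h

Each source contributes Iᵢ·(dᵢ/rᵢ)²; contributions add.
A: 4.25 × (2.40/26.0)² = 0.03621 mSv/h
B: 297 × (0.654/3.70)² = 9.279 mSv/h
C: 90.0 × (0.440/5.30)² = 0.6203 mSv/h
Total = 0.03621 + 9.279 + 0.6203 = 9.936 mSv/h.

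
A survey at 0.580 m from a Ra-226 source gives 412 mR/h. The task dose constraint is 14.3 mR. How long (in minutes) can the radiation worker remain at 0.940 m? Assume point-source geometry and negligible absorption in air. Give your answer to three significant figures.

Intensity scales as (d₁/d₂)², so rate at 0.940 m:
(0.580/0.940)² = 0.3807, so 412 × 0.3807 = 156.8 mR/h.
Stay time = 14.3 mR ÷ 156.8 mR/h = 0.09120 h = 5.472 min.

5.47 min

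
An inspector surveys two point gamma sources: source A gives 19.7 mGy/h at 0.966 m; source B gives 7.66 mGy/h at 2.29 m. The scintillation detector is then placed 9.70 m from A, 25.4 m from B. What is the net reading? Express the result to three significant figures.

By superposition, sum each source's inverse-square contribution:
A: 19.7 × (0.966/9.70)² = 0.1954 mGy/h
B: 7.66 × (2.29/25.4)² = 0.06226 mGy/h
Total = 0.1954 + 0.06226 = 0.2577 mGy/h.

0.258 mGy/h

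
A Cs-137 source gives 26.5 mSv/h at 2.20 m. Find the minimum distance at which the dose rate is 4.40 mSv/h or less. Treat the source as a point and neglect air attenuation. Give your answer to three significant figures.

Applying the 1/r² law, d₂ = d₁·√(I₁/I₂).
I₁/I₂ = 26.5/4.40 = 6.023, so d₂ = 2.20 × √6.023 = 5.399 m.

5.40 m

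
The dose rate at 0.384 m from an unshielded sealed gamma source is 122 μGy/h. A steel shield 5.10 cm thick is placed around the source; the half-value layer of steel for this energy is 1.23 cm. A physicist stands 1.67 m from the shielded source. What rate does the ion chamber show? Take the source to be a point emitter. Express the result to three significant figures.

Distance alone: 122 × (0.384/1.67)² = 122 × 0.05287 = 6.450 μGy/h.
Shield: 5.10/1.23 = 4.146 half-value layers → attenuation 2^(−4.146) = 0.05648.
Combined: 6.450 × 0.05648 = 0.3643 μGy/h.

0.364 μGy/h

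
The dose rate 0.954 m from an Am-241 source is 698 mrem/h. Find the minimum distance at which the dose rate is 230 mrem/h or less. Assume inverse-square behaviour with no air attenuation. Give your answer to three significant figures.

Since intensity falls as 1/r², d₂ = d₁·√(I₁/I₂).
I₁/I₂ = 698/230 = 3.035, so d₂ = 0.954 × √3.035 = 1.662 m.

1.66 m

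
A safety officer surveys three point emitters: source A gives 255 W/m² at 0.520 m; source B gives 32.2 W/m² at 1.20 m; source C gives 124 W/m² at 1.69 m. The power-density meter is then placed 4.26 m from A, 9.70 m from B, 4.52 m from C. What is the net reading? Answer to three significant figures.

Each source contributes Iᵢ·(dᵢ/rᵢ)²; contributions add.
A: 255 × (0.520/4.26)² = 3.800 W/m²
B: 32.2 × (1.20/9.70)² = 0.4928 W/m²
C: 124 × (1.69/4.52)² = 17.33 W/m²
Total = 3.800 + 0.4928 + 17.33 = 21.62 W/m².

21.6 W/m²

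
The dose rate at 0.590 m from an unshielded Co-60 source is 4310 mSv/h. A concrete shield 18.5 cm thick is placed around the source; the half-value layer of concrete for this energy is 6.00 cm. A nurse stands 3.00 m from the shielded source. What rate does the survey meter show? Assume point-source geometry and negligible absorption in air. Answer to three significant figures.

Distance alone: (0.590/3.00)² = 0.03868, so 4310 × 0.03868 = 166.7 mSv/h.
Shield: 18.5/6.00 = 3.083 half-value layers → attenuation 2^(−3.083) = 0.1180.
Combined: 166.7 × 0.1180 = 19.67 mSv/h.

19.7 mSv/h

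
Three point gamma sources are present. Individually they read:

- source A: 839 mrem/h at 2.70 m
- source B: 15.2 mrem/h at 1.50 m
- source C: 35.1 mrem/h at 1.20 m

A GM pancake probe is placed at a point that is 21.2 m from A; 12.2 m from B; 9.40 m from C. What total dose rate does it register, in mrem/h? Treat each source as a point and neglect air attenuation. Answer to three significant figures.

By superposition, sum each source's inverse-square contribution:
A: 839 × (2.70/21.2)² = 13.61 mrem/h
B: 15.2 × (1.50/12.2)² = 0.2298 mrem/h
C: 35.1 × (1.20/9.40)² = 0.5720 mrem/h
Total = 13.61 + 0.2298 + 0.5720 = 14.41 mrem/h.

14.4 mrem/h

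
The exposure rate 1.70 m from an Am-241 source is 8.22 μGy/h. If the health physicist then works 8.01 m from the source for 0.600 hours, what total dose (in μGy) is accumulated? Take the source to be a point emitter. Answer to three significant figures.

0.222 μGy

Using I₁d₁² = I₂d₂², rate at 8.01 m:
(1.70/8.01)² = 0.04504, so 8.22 × 0.04504 = 0.3702 μGy/h.
Dose = rate × time = 0.3702 μGy/h × 0.6000 h = 0.2221 μGy.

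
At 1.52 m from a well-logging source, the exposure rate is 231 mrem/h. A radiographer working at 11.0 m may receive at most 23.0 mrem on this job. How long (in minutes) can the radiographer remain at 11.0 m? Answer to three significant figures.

313 min

By the inverse-square law, rate at 11.0 m:
231 × (1.52/11.0)² = 231 × 0.01909 = 4.410 mrem/h.
Stay time = 23.0 mrem ÷ 4.410 mrem/h = 5.215 h = 312.9 min.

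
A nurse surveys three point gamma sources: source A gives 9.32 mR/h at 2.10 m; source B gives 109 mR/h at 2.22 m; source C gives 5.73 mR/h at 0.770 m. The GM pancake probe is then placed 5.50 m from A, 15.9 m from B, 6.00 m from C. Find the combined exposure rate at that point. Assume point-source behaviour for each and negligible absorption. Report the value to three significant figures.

By superposition, sum each source's inverse-square contribution:
A: 9.32 × (2.10/5.50)² = 1.359 mR/h
B: 109 × (2.22/15.9)² = 2.125 mR/h
C: 5.73 × (0.770/6.00)² = 0.09437 mR/h
Total = 1.359 + 2.125 + 0.09437 = 3.578 mR/h.

3.58 mR/h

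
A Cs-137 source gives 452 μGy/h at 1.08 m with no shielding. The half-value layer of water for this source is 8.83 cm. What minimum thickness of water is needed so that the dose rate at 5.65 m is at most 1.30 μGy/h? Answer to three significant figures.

32.4 cm

At 5.65 m, distance alone gives 452 × (1.08/5.65)² = 452 × 0.03654 = 16.52 μGy/h.
Further attenuation needed: 16.52/1.30 = 12.71.
n = log₂(12.71) = 3.668 half-value layers.
Thickness = 3.668 × 8.83 cm = 32.39 cm.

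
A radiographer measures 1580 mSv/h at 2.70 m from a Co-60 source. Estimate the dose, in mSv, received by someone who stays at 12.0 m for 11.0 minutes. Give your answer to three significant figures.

14.7 mSv

Applying the 1/r² law, rate at 12.0 m:
1580 × (2.70/12.0)² = 1580 × 0.05063 = 80.00 mSv/h.
Dose = rate × time = 80.00 mSv/h × 0.1833 h = 14.66 mSv.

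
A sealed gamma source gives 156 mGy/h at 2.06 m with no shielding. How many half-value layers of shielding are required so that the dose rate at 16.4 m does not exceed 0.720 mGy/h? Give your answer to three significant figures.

At 16.4 m, distance alone gives 156 × (2.06/16.4)² = 156 × 0.01578 = 2.462 mGy/h.
Further attenuation needed: 2.462/0.720 = 3.419.
n = log₂(3.419) = 1.774 half-value layers.

1.77 half-value layers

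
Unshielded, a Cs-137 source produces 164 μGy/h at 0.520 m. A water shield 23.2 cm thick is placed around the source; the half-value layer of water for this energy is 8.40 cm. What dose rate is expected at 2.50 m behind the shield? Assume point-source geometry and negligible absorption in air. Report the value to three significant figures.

Distance alone: (0.520/2.50)² = 0.04326, so 164 × 0.04326 = 7.095 μGy/h.
Shield: 23.2/8.40 = 2.762 half-value layers → attenuation 2^(−2.762) = 0.1474.
Combined: 7.095 × 0.1474 = 1.046 μGy/h.

1.05 μGy/h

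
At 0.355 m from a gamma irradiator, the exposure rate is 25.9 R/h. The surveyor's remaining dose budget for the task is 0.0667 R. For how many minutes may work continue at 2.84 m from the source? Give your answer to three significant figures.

By the inverse-square law, rate at 2.84 m:
25.9 × (0.355/2.84)² = 25.9 × 0.01562 = 0.4046 R/h.
Stay time = 0.0667 R ÷ 0.4046 R/h = 0.1649 h = 9.894 min.

9.89 min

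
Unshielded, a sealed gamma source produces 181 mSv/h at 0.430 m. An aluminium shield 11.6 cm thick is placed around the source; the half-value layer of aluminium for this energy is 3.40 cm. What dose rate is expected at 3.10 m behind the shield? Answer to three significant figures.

Distance alone: (0.430/3.10)² = 0.01924, so 181 × 0.01924 = 3.482 mSv/h.
Shield: 11.6/3.40 = 3.412 half-value layers → attenuation 2^(−3.412) = 0.09395.
Combined: 3.482 × 0.09395 = 0.3271 mSv/h.

0.327 mSv/h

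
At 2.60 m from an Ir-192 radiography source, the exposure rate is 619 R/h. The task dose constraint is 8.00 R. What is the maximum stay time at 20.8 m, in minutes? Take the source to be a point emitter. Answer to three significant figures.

Applying the 1/r² law, rate at 20.8 m:
619 × (2.60/20.8)² = 619 × 0.01562 = 9.669 R/h.
Stay time = 8.00 R ÷ 9.669 R/h = 0.8274 h = 49.64 min.

49.6 min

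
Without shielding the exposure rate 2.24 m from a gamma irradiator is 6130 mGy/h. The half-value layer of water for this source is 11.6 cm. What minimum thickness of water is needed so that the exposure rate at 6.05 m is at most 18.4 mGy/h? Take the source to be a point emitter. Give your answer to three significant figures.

64.0 cm

At 6.05 m, distance alone gives (2.24/6.05)² = 0.1371, so 6130 × 0.1371 = 840.4 mGy/h.
Further attenuation needed: 840.4/18.4 = 45.67.
n = log₂(45.67) = 5.513 half-value layers.
Thickness = 5.513 × 11.6 cm = 63.95 cm.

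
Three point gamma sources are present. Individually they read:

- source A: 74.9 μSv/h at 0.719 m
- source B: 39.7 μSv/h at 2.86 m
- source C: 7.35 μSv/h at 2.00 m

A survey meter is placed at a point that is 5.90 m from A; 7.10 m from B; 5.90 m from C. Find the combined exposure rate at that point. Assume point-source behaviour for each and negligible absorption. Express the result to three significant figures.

By superposition, sum each source's inverse-square contribution:
A: 74.9 × (0.719/5.90)² = 1.112 μSv/h
B: 39.7 × (2.86/7.10)² = 6.442 μSv/h
C: 7.35 × (2.00/5.90)² = 0.8446 μSv/h
Total = 1.112 + 6.442 + 0.8446 = 8.399 μSv/h.

8.40 μSv/h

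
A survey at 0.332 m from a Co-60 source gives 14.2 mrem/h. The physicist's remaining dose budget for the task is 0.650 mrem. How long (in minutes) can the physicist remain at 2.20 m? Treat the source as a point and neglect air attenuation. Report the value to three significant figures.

Applying the 1/r² law, rate at 2.20 m:
(0.332/2.20)² = 0.02277, so 14.2 × 0.02277 = 0.3233 mrem/h.
Stay time = 0.650 mrem ÷ 0.3233 mrem/h = 2.011 h = 120.7 min.

121 min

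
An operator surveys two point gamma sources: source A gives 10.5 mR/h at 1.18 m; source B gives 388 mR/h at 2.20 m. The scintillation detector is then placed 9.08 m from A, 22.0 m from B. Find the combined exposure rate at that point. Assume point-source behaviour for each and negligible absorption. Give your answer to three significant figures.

4.06 mR/h

Each source contributes Iᵢ·(dᵢ/rᵢ)²; contributions add.
A: 10.5 × (1.18/9.08)² = 0.1773 mR/h
B: 388 × (2.20/22.0)² = 3.880 mR/h
Total = 0.1773 + 3.880 = 4.057 mR/h.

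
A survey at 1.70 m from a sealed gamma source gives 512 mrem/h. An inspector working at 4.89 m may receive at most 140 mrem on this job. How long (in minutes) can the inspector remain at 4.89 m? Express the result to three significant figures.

Intensity scales as (d₁/d₂)², so rate at 4.89 m:
(1.70/4.89)² = 0.1209, so 512 × 0.1209 = 61.90 mrem/h.
Stay time = 140 mrem ÷ 61.90 mrem/h = 2.262 h = 135.7 min.

136 min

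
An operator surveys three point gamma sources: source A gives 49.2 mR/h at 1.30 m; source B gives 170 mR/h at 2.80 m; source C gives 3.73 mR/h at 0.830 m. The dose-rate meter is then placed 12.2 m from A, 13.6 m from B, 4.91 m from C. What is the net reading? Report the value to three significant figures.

Each source contributes Iᵢ·(dᵢ/rᵢ)²; contributions add.
A: 49.2 × (1.30/12.2)² = 0.5586 mR/h
B: 170 × (2.80/13.6)² = 7.206 mR/h
C: 3.73 × (0.830/4.91)² = 0.1066 mR/h
Total = 0.5586 + 7.206 + 0.1066 = 7.871 mR/h.

7.87 mR/h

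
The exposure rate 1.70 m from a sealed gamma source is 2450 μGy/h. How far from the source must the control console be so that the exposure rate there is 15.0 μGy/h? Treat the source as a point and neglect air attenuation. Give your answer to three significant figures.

By the inverse-square law, d₂ = d₁·√(I₁/I₂).
I₁/I₂ = 2450/15.0 = 163.3, so d₂ = 1.70 × √163.3 = 21.72 m.

21.7 m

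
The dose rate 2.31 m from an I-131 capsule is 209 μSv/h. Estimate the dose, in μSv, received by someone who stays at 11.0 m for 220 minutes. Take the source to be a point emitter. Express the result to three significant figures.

33.8 μSv

Intensity scales as (d₁/d₂)², so rate at 11.0 m:
(2.31/11.0)² = 0.04410, so 209 × 0.04410 = 9.217 μSv/h.
Dose = rate × time = 9.217 μSv/h × 3.667 h = 33.80 μSv.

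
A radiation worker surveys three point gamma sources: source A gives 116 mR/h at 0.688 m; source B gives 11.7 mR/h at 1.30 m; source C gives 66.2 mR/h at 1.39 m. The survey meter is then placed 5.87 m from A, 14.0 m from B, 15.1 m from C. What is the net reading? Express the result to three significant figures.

2.26 mR/h

Each source contributes Iᵢ·(dᵢ/rᵢ)²; contributions add.
A: 116 × (0.688/5.87)² = 1.594 mR/h
B: 11.7 × (1.30/14.0)² = 0.1009 mR/h
C: 66.2 × (1.39/15.1)² = 0.5610 mR/h
Total = 1.594 + 0.1009 + 0.5610 = 2.256 mR/h.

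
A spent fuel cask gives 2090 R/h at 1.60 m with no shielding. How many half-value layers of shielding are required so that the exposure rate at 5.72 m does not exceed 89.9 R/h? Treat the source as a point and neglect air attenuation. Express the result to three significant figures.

0.863 half-value layers

At 5.72 m, distance alone gives (1.60/5.72)² = 0.07824, so 2090 × 0.07824 = 163.5 R/h.
Further attenuation needed: 163.5/89.9 = 1.819.
n = log₂(1.819) = 0.8631 half-value layers.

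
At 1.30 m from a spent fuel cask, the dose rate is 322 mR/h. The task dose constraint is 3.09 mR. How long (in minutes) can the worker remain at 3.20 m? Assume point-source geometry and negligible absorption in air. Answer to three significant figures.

3.49 min

Intensity scales as (d₁/d₂)², so rate at 3.20 m:
(1.30/3.20)² = 0.1650, so 322 × 0.1650 = 53.13 mR/h.
Stay time = 3.09 mR ÷ 53.13 mR/h = 0.05816 h = 3.490 min.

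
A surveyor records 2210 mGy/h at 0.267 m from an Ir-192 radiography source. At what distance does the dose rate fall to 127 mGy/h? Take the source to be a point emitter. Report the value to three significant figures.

1.11 m

By the inverse-square law, d₂ = d₁·√(I₁/I₂).
I₁/I₂ = 2210/127 = 17.40, so d₂ = 0.267 × √17.40 = 1.114 m.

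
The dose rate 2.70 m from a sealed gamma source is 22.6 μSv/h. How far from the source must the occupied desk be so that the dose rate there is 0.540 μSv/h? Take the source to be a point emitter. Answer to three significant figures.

By the inverse-square law, d₂ = d₁·√(I₁/I₂).
I₁/I₂ = 22.6/0.540 = 41.85, so d₂ = 2.70 × √41.85 = 17.47 m.

17.5 m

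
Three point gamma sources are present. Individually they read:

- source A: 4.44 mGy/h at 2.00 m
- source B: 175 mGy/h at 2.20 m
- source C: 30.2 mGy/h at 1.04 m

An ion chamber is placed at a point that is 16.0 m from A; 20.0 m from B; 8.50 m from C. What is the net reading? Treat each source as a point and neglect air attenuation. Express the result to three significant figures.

2.64 mGy/h

By superposition, sum each source's inverse-square contribution:
A: 4.44 × (2.00/16.0)² = 0.06938 mGy/h
B: 175 × (2.20/20.0)² = 2.118 mGy/h
C: 30.2 × (1.04/8.50)² = 0.4521 mGy/h
Total = 0.06938 + 2.118 + 0.4521 = 2.639 mGy/h.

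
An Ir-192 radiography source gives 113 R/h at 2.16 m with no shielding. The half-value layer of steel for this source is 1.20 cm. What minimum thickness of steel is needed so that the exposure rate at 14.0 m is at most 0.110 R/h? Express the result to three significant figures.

At 14.0 m, distance alone gives 113 × (2.16/14.0)² = 113 × 0.02380 = 2.689 R/h.
Further attenuation needed: 2.689/0.110 = 24.45.
n = log₂(24.45) = 4.612 half-value layers.
Thickness = 4.612 × 1.20 cm = 5.534 cm.

5.53 cm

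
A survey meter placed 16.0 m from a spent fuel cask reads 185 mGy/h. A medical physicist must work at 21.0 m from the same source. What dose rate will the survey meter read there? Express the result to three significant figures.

107 mGy/h

By the inverse-square law, scaling from 16.0 m to 21.0 m:
(16.0/21.0)² = 0.5805, so 185 × 0.5805 = 107.4 mGy/h.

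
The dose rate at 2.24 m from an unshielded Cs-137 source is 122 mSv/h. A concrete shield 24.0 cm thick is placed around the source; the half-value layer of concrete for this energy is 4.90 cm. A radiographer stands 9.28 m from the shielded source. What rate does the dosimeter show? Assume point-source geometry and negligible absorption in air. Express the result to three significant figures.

Distance alone: 122 × (2.24/9.28)² = 122 × 0.05826 = 7.108 mSv/h.
Shield: 24.0/4.90 = 4.898 half-value layers → attenuation 2^(−4.898) = 0.03354.
Combined: 7.108 × 0.03354 = 0.2384 mSv/h.

0.238 mSv/h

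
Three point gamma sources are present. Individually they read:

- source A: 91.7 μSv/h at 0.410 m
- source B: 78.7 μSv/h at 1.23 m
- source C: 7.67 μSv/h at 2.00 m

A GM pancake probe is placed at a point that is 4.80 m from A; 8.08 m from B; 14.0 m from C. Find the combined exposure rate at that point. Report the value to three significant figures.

Each source contributes Iᵢ·(dᵢ/rᵢ)²; contributions add.
A: 91.7 × (0.410/4.80)² = 0.6690 μSv/h
B: 78.7 × (1.23/8.08)² = 1.824 μSv/h
C: 7.67 × (2.00/14.0)² = 0.1565 μSv/h
Total = 0.6690 + 1.824 + 0.1565 = 2.650 μSv/h.

2.65 μSv/h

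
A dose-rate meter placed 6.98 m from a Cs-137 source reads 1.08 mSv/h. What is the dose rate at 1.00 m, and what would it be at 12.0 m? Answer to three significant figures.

52.6 mSv/h; 0.365 mSv/h

By the inverse-square law,
At 1.00 m: 1.08 × (6.98/1.00)² = 1.08 × 48.72 = 52.62 mSv/h
At 12.0 m: 52.62 × (1.00/12.0)² = 52.62 × 0.006944 = 0.3654 mSv/h.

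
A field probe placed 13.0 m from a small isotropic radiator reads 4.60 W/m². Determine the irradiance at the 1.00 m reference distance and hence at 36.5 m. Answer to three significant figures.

Intensity scales as (d₁/d₂)², so
At 1.00 m: (13.0/1.00)² = 169.0, so 4.60 × 169.0 = 777.4 W/m²
At 36.5 m: 777.4 × (1.00/36.5)² = 777.4 × 0.0007506 = 0.5835 W/m².

777 W/m²; 0.584 W/m²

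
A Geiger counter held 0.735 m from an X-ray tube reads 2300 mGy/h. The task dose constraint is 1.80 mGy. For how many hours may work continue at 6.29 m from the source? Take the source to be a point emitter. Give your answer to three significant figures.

Applying the 1/r² law, rate at 6.29 m:
(0.735/6.29)² = 0.01365, so 2300 × 0.01365 = 31.40 mGy/h.
Stay time = 1.80 mGy ÷ 31.40 mGy/h = 0.05732 h.

0.0573 h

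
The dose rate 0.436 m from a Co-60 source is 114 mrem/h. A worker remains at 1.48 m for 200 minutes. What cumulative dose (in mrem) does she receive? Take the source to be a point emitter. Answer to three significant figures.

Applying the 1/r² law, rate at 1.48 m:
(0.436/1.48)² = 0.08679, so 114 × 0.08679 = 9.894 mrem/h.
Dose = rate × time = 9.894 mrem/h × 3.333 h = 32.98 mrem.

33.0 mrem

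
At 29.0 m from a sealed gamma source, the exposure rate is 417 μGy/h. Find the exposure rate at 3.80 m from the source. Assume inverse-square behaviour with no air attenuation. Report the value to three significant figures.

Since intensity falls as 1/r², the rate at 3.80 m is
(29.0/3.80)² = 58.24, so 417 × 58.24 = 24290 μGy/h.

24300 μGy/h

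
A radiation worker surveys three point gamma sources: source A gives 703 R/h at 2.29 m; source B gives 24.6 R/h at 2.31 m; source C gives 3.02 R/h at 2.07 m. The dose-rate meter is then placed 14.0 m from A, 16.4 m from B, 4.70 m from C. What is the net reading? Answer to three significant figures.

19.9 R/h

Each source contributes Iᵢ·(dᵢ/rᵢ)²; contributions add.
A: 703 × (2.29/14.0)² = 18.81 R/h
B: 24.6 × (2.31/16.4)² = 0.4881 R/h
C: 3.02 × (2.07/4.70)² = 0.5858 R/h
Total = 18.81 + 0.4881 + 0.5858 = 19.88 R/h.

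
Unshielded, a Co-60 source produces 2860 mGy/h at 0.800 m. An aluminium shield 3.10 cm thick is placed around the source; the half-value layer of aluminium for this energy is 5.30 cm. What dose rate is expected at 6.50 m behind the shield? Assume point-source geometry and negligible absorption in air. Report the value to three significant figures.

28.9 mGy/h

Distance alone: 2860 × (0.800/6.50)² = 2860 × 0.01515 = 43.33 mGy/h.
Shield: 3.10/5.30 = 0.5849 half-value layers → attenuation 2^(−0.5849) = 0.6667.
Combined: 43.33 × 0.6667 = 28.89 mGy/h.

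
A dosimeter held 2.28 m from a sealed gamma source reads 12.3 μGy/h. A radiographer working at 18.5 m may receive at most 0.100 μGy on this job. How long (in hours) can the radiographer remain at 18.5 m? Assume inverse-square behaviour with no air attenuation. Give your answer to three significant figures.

0.535 h

By the inverse-square law, rate at 18.5 m:
(2.28/18.5)² = 0.01519, so 12.3 × 0.01519 = 0.1868 μGy/h.
Stay time = 0.100 μGy ÷ 0.1868 μGy/h = 0.5353 h.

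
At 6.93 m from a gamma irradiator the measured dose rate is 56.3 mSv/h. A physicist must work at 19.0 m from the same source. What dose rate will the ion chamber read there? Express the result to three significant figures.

Using I₁d₁² = I₂d₂², scaling from 6.93 m to 19.0 m:
56.3 × (6.93/19.0)² = 56.3 × 0.1330 = 7.488 mSv/h.

7.49 mSv/h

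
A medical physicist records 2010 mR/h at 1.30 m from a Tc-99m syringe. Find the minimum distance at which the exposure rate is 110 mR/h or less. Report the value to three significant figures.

5.56 m

Applying the 1/r² law, d₂ = d₁·√(I₁/I₂).
I₁/I₂ = 2010/110 = 18.27, so d₂ = 1.30 × √18.27 = 5.557 m.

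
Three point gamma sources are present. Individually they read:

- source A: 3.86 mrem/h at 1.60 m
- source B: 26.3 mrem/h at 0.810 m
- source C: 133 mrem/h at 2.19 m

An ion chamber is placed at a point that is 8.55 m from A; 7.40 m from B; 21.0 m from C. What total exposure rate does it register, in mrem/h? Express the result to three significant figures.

Each source contributes Iᵢ·(dᵢ/rᵢ)²; contributions add.
A: 3.86 × (1.60/8.55)² = 0.1352 mrem/h
B: 26.3 × (0.810/7.40)² = 0.3151 mrem/h
C: 133 × (2.19/21.0)² = 1.446 mrem/h
Total = 0.1352 + 0.3151 + 1.446 = 1.896 mrem/h.

1.90 mrem/h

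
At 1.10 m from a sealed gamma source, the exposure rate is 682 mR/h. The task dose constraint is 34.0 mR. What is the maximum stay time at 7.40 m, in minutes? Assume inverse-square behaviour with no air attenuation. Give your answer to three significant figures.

Applying the 1/r² law, rate at 7.40 m:
(1.10/7.40)² = 0.02210, so 682 × 0.02210 = 15.07 mR/h.
Stay time = 34.0 mR ÷ 15.07 mR/h = 2.256 h = 135.4 min.

135 min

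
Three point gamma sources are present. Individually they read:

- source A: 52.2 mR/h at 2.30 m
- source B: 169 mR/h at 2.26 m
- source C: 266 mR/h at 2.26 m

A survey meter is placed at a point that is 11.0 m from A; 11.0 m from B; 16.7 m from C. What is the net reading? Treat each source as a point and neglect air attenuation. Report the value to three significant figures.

By superposition, sum each source's inverse-square contribution:
A: 52.2 × (2.30/11.0)² = 2.282 mR/h
B: 169 × (2.26/11.0)² = 7.134 mR/h
C: 266 × (2.26/16.7)² = 4.872 mR/h
Total = 2.282 + 7.134 + 4.872 = 14.29 mR/h.

14.3 mR/h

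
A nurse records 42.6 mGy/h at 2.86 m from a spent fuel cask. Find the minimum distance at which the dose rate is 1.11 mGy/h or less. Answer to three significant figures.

17.7 m

Intensity scales as (d₁/d₂)², so d₂ = d₁·√(I₁/I₂).
I₁/I₂ = 42.6/1.11 = 38.38, so d₂ = 2.86 × √38.38 = 17.72 m.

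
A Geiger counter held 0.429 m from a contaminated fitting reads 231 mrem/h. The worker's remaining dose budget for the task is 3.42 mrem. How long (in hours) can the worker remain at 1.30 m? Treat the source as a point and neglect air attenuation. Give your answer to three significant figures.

0.136 h

Applying the 1/r² law, rate at 1.30 m:
231 × (0.429/1.30)² = 231 × 0.1089 = 25.16 mrem/h.
Stay time = 3.42 mrem ÷ 25.16 mrem/h = 0.1359 h.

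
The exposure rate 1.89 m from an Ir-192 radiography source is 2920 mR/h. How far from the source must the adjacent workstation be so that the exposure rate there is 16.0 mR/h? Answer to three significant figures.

By the inverse-square law, d₂ = d₁·√(I₁/I₂).
I₁/I₂ = 2920/16.0 = 182.5, so d₂ = 1.89 × √182.5 = 25.53 m.

25.5 m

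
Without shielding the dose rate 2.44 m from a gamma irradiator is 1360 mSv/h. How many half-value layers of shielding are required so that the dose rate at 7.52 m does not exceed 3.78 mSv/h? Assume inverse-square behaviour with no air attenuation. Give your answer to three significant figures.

5.24 half-value layers

At 7.52 m, distance alone gives (2.44/7.52)² = 0.1053, so 1360 × 0.1053 = 143.2 mSv/h.
Further attenuation needed: 143.2/3.78 = 37.88.
n = log₂(37.88) = 5.243 half-value layers.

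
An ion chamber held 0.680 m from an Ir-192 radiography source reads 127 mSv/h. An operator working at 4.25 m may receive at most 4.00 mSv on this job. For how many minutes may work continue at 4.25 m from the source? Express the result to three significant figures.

73.8 min

Applying the 1/r² law, rate at 4.25 m:
(0.680/4.25)² = 0.02560, so 127 × 0.02560 = 3.251 mSv/h.
Stay time = 4.00 mSv ÷ 3.251 mSv/h = 1.230 h = 73.80 min.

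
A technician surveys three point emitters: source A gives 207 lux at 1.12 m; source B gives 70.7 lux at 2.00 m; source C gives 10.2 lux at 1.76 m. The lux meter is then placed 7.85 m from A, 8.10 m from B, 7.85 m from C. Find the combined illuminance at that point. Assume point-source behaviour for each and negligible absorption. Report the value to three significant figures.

By superposition, sum each source's inverse-square contribution:
A: 207 × (1.12/7.85)² = 4.214 lux
B: 70.7 × (2.00/8.10)² = 4.310 lux
C: 10.2 × (1.76/7.85)² = 0.5127 lux
Total = 4.214 + 4.310 + 0.5127 = 9.037 lux.

9.04 lux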